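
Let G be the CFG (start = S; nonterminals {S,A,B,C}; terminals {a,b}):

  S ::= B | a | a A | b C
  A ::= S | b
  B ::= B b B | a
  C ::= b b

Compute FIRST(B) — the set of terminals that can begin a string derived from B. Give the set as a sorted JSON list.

FIRST iteration:
[1]
  A via A→b: +{b}
  B via B→a: +{a}
  C via C→b b: +{b}
  S via S→B: +{a}
  S via S→b C: +{b}
  FIRST(S)={a,b}  FIRST(A)={b}  FIRST(B)={a}  FIRST(C)={b}
[2]
  A via A→S: +{a}
  FIRST(S)={a,b}  FIRST(A)={a,b}  FIRST(B)={a}  FIRST(C)={b}
[3] — fixpoint
  FIRST(S)={a,b}  FIRST(A)={a,b}  FIRST(B)={a}  FIRST(C)={b}

FIRST(B) = ["a"]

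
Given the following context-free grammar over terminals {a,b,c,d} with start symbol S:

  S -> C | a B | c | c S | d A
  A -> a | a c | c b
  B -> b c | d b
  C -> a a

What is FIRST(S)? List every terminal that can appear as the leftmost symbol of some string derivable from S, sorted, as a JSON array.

FIRST iteration:
pass 1:
  A via A→a: +{a}
  A via A→c b: +{c}
  B via B→b c: +{b}
  B via B→d b: +{d}
  C via C→a a: +{a}
  S via S→C: +{a}
  S via S→c: +{c}
  S via S→d A: +{d}
  FIRST[S]={a,c,d}  FIRST[A]={a,c}  FIRST[B]={b,d}  FIRST[C]={a}
pass 2: done
  FIRST[S]={a,c,d}  FIRST[A]={a,c}  FIRST[B]={b,d}  FIRST[C]={a}

FIRST(S) = ["a", "c", "d"]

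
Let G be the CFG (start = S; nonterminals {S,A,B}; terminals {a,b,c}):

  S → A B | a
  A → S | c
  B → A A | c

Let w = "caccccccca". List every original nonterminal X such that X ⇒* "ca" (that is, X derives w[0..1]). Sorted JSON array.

Convert to CNF:
  S -> A B | a
  A -> A B | a | c
  B -> A A | c

CYK table (by increasing span), restricted to cells inside w[0..1]:
  cell(0,0) c: {A,B}
  cell(1,1) a: {A,S}
  cell(0,1) ca: {B}

Original NTs in T[0,1] deriving "ca": ["B"]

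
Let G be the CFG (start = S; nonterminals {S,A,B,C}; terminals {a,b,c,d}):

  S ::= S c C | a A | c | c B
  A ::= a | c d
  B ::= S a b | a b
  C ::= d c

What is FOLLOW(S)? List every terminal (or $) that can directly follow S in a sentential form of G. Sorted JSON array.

FIRST iteration:
round 1:
  A via A→a: +{a}
  A via A→c d: +{c}
  B via B→a b: +{a}
  C via C→d c: +{d}
  S via S→a A: +{a}
  S via S→c: +{c}
  S: {a,c}  A: {a,c}  B: {a}  C: {d}
round 2:
  B via B→S a b: +{c}
  S: {a,c}  A: {a,c}  B: {a,c}  C: {d}
round 3: (no change)
  S: {a,c}  A: {a,c}  B: {a,c}  C: {d}

FOLLOW iteration:
initialize: $ ∈ FOLLOW(S)
round 1:
  B→S a b: FOLLOW(S) ⊇ FIRST(a) = {a}; new: +{a}
  S→S c C: FOLLOW(S) ⊇ FIRST(c) = {c}; new: +{c}
  S→S c C: FOLLOW(C) ⊇ FOLLOW(S) ⊇ {$,a,c}; new: +{$,a,c}
  S→a A: FOLLOW(A) ⊇ FOLLOW(S) ⊇ {$,a,c}; new: +{$,a,c}
  S→c B: FOLLOW(B) ⊇ FOLLOW(S) ⊇ {$,a,c}; new: +{$,a,c}
  S: {$,a,c}  A: {$,a,c}  B: {$,a,c}  C: {$,a,c}
round 2: (stable)
  S: {$,a,c}  A: {$,a,c}  B: {$,a,c}  C: {$,a,c}

FOLLOW(S) = ["$", "a", "c"]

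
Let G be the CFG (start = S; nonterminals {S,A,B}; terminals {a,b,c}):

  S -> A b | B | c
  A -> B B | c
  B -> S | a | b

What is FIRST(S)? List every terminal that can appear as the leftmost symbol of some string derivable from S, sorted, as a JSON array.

FIRST sets, iterate to fixpoint:
[1]
  A via A→c: +{c}
  B via B→a: +{a}
  B via B→b: +{b}
  S via S→A b: +{c}
  S via S→B: +{a,b}
  S: {a,b,c}  A: {c}  B: {a,b}
[2]
  A via A→B B: +{a,b}
  B via B→S: +{c}
  S: {a,b,c}  A: {a,b,c}  B: {a,b,c}
[3] (stable)
  S: {a,b,c}  A: {a,b,c}  B: {a,b,c}

FIRST(S) = ["a", "b", "c"]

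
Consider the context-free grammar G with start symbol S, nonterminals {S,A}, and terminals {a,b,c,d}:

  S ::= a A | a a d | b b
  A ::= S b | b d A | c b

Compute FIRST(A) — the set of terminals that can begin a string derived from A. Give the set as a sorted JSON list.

Compute FIRST by fixpoint:
[1]
  A via A→b d A: +{b}
  A via A→c b: +{c}
  S via S→a A: +{a}
  S via S→b b: +{b}
  S: {a,b}  A: {b,c}
[2]
  A via A→S b: +{a}
  S: {a,b}  A: {a,b,c}
[3] — fixpoint
  S: {a,b}  A: {a,b,c}

FIRST(A) = ["a", "b", "c"]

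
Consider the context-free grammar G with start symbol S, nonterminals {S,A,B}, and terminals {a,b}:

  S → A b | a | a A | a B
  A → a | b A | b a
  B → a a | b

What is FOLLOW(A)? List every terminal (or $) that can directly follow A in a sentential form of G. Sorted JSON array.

FIRST sets, iterate to fixpoint:
iter 1:
  A via A→a: +{a}
  A via A→b A: +{b}
  B via B→a a: +{a}
  B via B→b: +{b}
  S via S→A b: +{a,b}
  S: {a,b}  A: {a,b}  B: {a,b}
iter 2: (stable)
  S: {a,b}  A: {a,b}  B: {a,b}

FOLLOW iteration:
initialize: $ ∈ FOLLOW(S)
[1]
  S→A b: FOLLOW(A) ⊇ FIRST(b) = {b}; new: +{b}
  S→a A: FOLLOW(A) ⊇ FOLLOW(S) ⊇ {$}; new: +{$}
  S→a B: FOLLOW(B) ⊇ FOLLOW(S) ⊇ {$}; new: +{$}
  FOLLOW[S]={$}  FOLLOW[A]={$,b}  FOLLOW[B]={$}
[2] (stable)
  FOLLOW[S]={$}  FOLLOW[A]={$,b}  FOLLOW[B]={$}

FOLLOW(A) = ["$", "b"]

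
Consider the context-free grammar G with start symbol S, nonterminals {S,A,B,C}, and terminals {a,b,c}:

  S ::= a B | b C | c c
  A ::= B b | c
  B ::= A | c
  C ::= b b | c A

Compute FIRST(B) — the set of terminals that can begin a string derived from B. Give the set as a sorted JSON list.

FIRST sets, iterate to fixpoint:
[1]
  A via A→c: +{c}
  B via B→A: +{c}
  C via C→b b: +{b}
  C via C→c A: +{c}
  S via S→a B: +{a}
  S via S→b C: +{b}
  S via S→c c: +{c}
  S: {a,b,c}  A: {c}  B: {c}  C: {b,c}
[2] done
  S: {a,b,c}  A: {c}  B: {c}  C: {b,c}

FIRST(B) = ["c"]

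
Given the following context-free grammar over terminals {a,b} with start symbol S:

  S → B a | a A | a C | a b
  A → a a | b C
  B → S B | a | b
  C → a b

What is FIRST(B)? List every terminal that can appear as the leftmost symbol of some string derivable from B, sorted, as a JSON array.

FIRST sets, iterate to fixpoint:
iter 1:
  A via A→a a: +{a}
  A via A→b C: +{b}
  B via B→a: +{a}
  B via B→b: +{b}
  C via C→a b: +{a}
  S via S→B a: +{a,b}
  FIRST[S]={a,b}  FIRST[A]={a,b}  FIRST[B]={a,b}  FIRST[C]={a}
iter 2: (stable)
  FIRST[S]={a,b}  FIRST[A]={a,b}  FIRST[B]={a,b}  FIRST[C]={a}

FIRST(B) = ["a", "b"]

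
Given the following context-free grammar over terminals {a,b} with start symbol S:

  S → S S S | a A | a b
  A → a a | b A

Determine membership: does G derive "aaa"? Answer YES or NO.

CNF form of G:
  S -> S X2 | T0 A | T0 T1
  A -> T0 T0 | T1 A
  T0 -> a
  T1 -> b
  X2 -> S S

CYK table (by increasing span):
  T[0,0] 'a' = {T0}  orig:{}
  T[1,1] 'a' = {T0}  orig:{}
  T[2,2] 'a' = {T0}  orig:{}
  T[0,1] 'aa' = {A}
  T[1,2] 'aa' = {A}
  T[0,2] 'aaa' = {S}

S ∈ T[0,2] ⇒ YES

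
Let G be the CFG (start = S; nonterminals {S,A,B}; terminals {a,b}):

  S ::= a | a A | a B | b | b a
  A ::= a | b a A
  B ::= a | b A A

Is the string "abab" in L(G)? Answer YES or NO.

CNF form of G:
  S -> T0 T1 | T1 A | T1 B | a | b
  A -> T0 X2 | a
  B -> T0 X3 | a
  T0 -> b
  T1 -> a
  X2 -> T1 A
  X3 -> A A

CYK fill:
  T[0,0] 'a' = {A,B,S,T1}  orig:{A,B,S}
  T[1,1] 'b' = {S,T0}  orig:{S}
  T[2,2] 'a' = {A,B,S,T1}  orig:{A,B,S}
  T[3,3] 'b' = {S,T0}  orig:{S}
  T[0,1] 'ab' = ∅
  T[1,2] 'ba' = {S}
  T[2,3] 'ab' = ∅
  T[0,2] 'aba' = ∅
  T[1,3] 'bab' = ∅
  T[0,3] 'abab' = ∅

S ∉ T[0,3] ⇒ NO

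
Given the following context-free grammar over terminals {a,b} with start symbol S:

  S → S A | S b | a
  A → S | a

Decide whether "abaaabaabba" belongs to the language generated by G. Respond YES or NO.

Convert to CNF:
  S -> S A | S T0 | a
  A -> S A | S T0 | a
  T0 -> b

Fill CYK table bottom-up:
  [0..0]={A,S}  "a"
  [1..1]={T0}  "b"  orig:{}
  [2..2]={A,S}  "a"
  [3..3]={A,S}  "a"
  [4..4]={A,S}  "a"
  [5..5]={T0}  "b"  orig:{}
  [6..6]={A,S}  "a"
  [7..7]={A,S}  "a"
  [8..8]={T0}  "b"  orig:{}
  [9..9]={T0}  "b"  orig:{}
  [10..10]={A,S}  "a"
  [0..1]={A,S}  "ab"
  [1..2]=∅  "ba"
  [2..3]={A,S}  "aa"
  [3..4]={A,S}  "aa"
  [4..5]={A,S}  "ab"
  [5..6]=∅  "ba"
  [6..7]={A,S}  "aa"
  [7..8]={A,S}  "ab"
  [8..9]=∅  "bb"
  [9..10]=∅  "ba"
  [0..2]={A,S}  "aba"
  [1..3]=∅  "baa"
  [2..4]={A,S}  "aaa"
  [3..5]={A,S}  "aab"
  [4..6]={A,S}  "aba"
  [5..7]=∅  "baa"
  [6..8]={A,S}  "aab"
  [7..9]={A,S}  "abb"
  [8..10]=∅  "bba"
  [0..3]={A,S}  "abaa"
  [1..4]=∅  "baaa"
  [2..5]={A,S}  "aaab"
  [3..6]={A,S}  "aaba"
  [4..7]={A,S}  "abaa"
  [5..8]=∅  "baab"
  [6..9]={A,S}  "aabb"
  [7..10]={A,S}  "abba"
  [0..4]={A,S}  "abaaa"
  [1..5]=∅  "baaab"
  [2..6]={A,S}  "aaaba"
  [3..7]={A,S}  "aabaa"
  [4..8]={A,S}  "abaab"
  [5..9]=∅  "baabb"
  [6..10]={A,S}  "aabba"
  [0..5]={A,S}  "abaaab"
  [1..6]=∅  "baaaba"
  [2..7]={A,S}  "aaabaa"
  [3..8]={A,S}  "aabaab"
  [4..9]={A,S}  "abaabb"
  [5..10]=∅  "baabba"
  [0..6]={A,S}  "abaaaba"
  [1..7]=∅  "baaabaa"
  [2..8]={A,S}  "aaabaab"
  [3..9]={A,S}  "aabaabb"
  [4..10]={A,S}  "abaabba"
  [0..7]={A,S}  "abaaabaa"
  [1..8]=∅  "baaabaab"
  [2..9]={A,S}  "aaabaabb"
  [3..10]={A,S}  "aabaabba"
  [0..8]={A,S}  "abaaabaab"
  [1..9]=∅  "baaabaabb"
  [2..10]={A,S}  "aaabaabba"
  [0..9]={A,S}  "abaaabaabb"
  [1..10]=∅  "baaabaabba"
  [0..10]={A,S}  "abaaabaabba"

S ∈ T[0,10] ⇒ YES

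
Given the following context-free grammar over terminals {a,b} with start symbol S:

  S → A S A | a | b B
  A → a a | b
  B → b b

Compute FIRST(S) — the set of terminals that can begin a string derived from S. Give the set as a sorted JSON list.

FIRST sets, iterate to fixpoint:
iter 1:
  A via A→a a: +{a}
  A via A→b: +{b}
  B via B→b b: +{b}
  S via S→A S A: +{a,b}
  FIRST[S]={a,b}  FIRST[A]={a,b}  FIRST[B]={b}
iter 2: — fixpoint
  FIRST[S]={a,b}  FIRST[A]={a,b}  FIRST[B]={b}

FIRST(S) = ["a", "b"]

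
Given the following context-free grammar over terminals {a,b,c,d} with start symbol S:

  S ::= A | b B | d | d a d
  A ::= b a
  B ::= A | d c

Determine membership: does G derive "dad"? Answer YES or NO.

CNF form of G:
  S -> T0 B | T0 T1 | T2 X4 | d
  A -> T0 T1
  B -> T0 T1 | T2 T3
  T0 -> b
  T1 -> a
  T2 -> d
  T3 -> c
  X4 -> T1 T2

CYK fill:
  T[0,0] 'd' = {S,T2}  orig:{S}
  T[1,1] 'a' = {T1}  orig:{}
  T[2,2] 'd' = {S,T2}  orig:{S}
  T[0,1] 'da' = ∅
  T[1,2] 'ad' = {X4}  orig:{}
  T[0,2] 'dad' = {S}

S ∈ T[0,2] ⇒ YES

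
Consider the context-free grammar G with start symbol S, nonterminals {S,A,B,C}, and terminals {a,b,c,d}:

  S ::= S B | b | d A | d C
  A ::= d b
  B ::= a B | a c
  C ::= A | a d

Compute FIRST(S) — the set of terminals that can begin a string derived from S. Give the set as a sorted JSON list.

FIRST sets, iterate to fixpoint:
iter 1:
  A via A→d b: +{d}
  B via B→a B: +{a}
  C via C→A: +{d}
  C via C→a d: +{a}
  S via S→b: +{b}
  S via S→d A: +{d}
  FIRST[S]={b,d}  FIRST[A]={d}  FIRST[B]={a}  FIRST[C]={a,d}
iter 2: — fixpoint
  FIRST[S]={b,d}  FIRST[A]={d}  FIRST[B]={a}  FIRST[C]={a,d}

FIRST(S) = ["b", "d"]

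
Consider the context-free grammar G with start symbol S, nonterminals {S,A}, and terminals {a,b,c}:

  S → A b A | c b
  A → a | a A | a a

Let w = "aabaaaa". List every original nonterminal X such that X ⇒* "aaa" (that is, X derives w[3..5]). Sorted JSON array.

Convert to CNF:
  S -> A X3 | T2 T1
  A -> T0 A | T0 T0 | a
  T0 -> a
  T1 -> b
  T2 -> c
  X3 -> T1 A

CYK table (by increasing span) — only the sub-triangle for w[3..5]:
  cell(3,3) a: {A,T0}  orig:{A}
  cell(4,4) a: {A,T0}  orig:{A}
  cell(5,5) a: {A,T0}  orig:{A}
  cell(3,4) aa: {A}
  cell(4,5) aa: {A}
  cell(3,5) aaa: {A}

Original NTs in T[3,5] deriving "aaa": ["A"]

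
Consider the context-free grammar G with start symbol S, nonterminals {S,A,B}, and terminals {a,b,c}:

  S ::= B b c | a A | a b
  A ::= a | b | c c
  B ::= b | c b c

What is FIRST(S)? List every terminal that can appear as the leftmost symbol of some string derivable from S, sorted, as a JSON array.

FIRST iteration:
[1]
  A via A→a: +{a}
  A via A→b: +{b}
  A via A→c c: +{c}
  B via B→b: +{b}
  B via B→c b c: +{c}
  S via S→B b c: +{b,c}
  S via S→a A: +{a}
  FIRST[S]={a,b,c}  FIRST[A]={a,b,c}  FIRST[B]={b,c}
[2] (no change)
  FIRST[S]={a,b,c}  FIRST[A]={a,b,c}  FIRST[B]={b,c}

FIRST(S) = ["a", "b", "c"]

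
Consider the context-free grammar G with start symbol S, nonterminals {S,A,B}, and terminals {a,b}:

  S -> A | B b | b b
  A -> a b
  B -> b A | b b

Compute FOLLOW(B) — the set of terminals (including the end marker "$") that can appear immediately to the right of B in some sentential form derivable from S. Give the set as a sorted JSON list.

FIRST iteration:
round 1:
  A via A→a b: +{a}
  B via B→b A: +{b}
  S via S→A: +{a}
  S via S→B b: +{b}
  FIRST(S)={a,b}  FIRST(A)={a}  FIRST(B)={b}
round 2: (stable)
  FIRST(S)={a,b}  FIRST(A)={a}  FIRST(B)={b}

FOLLOW iteration:
FOLLOW(S) := {$}
round 1:
  S→A: FOLLOW(A) ⊇ FOLLOW(S) ⊇ {$}; new: +{$}
  S→B b: FOLLOW(B) ⊇ FIRST(b) = {b}; new: +{b}
  S: {$}  A: {$}  B: {b}
round 2:
  B→b A: FOLLOW(A) ⊇ FOLLOW(B) ⊇ {b}; new: +{b}
  S: {$}  A: {$,b}  B: {b}
round 3: done
  S: {$}  A: {$,b}  B: {b}

FOLLOW(B) = ["b"]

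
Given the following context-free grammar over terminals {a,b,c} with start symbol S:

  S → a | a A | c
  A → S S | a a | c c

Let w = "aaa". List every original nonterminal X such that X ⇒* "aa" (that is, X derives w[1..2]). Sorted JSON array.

Convert to CNF:
  S -> T0 A | a | c
  A -> S S | T0 T0 | T1 T1
  T0 -> a
  T1 -> c

CYK fill, restricted to cells inside w[1..2]:
  [1..1]={S,T0}  "a"  orig:{S}
  [2..2]={S,T0}  "a"  orig:{S}
  [1..2]={A}  "aa"

Original NTs in T[1,2] deriving "aa": ["A"]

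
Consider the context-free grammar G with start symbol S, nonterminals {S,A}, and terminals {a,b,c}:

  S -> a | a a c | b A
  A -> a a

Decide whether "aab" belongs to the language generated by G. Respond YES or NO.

Convert to CNF:
  S -> T0 X3 | T2 A | a
  A -> T0 T0
  T0 -> a
  T1 -> c
  T2 -> b
  X3 -> T0 T1

CYK table (by increasing span):
  [0..0]={S,T0}  "a"  orig:{S}
  [1..1]={S,T0}  "a"  orig:{S}
  [2..2]={T2}  "b"  orig:{}
  [0..1]={A}  "aa"
  [1..2]=∅  "ab"
  [0..2]=∅  "aab"

S ∉ T[0,2] ⇒ NO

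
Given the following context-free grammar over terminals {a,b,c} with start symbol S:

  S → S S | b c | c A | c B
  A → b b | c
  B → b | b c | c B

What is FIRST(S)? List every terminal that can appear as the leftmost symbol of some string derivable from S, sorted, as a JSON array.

FIRST iteration:
round 1:
  A via A→b b: +{b}
  A via A→c: +{c}
  B via B→b: +{b}
  B via B→c B: +{c}
  S via S→b c: +{b}
  S via S→c A: +{c}
  FIRST[S]={b,c}  FIRST[A]={b,c}  FIRST[B]={b,c}
round 2: — fixpoint
  FIRST[S]={b,c}  FIRST[A]={b,c}  FIRST[B]={b,c}

FIRST(S) = ["b", "c"]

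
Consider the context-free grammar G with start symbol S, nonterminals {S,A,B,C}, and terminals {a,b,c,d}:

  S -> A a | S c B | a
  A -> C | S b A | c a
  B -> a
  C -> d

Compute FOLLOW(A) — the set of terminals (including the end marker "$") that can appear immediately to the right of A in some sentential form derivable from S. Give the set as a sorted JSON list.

FIRST sets, iterate to fixpoint:
round 1:
  A via A→c a: +{c}
  B via B→a: +{a}
  C via C→d: +{d}
  S via S→A a: +{c}
  S via S→a: +{a}
  FIRST(S)={a,c}  FIRST(A)={c}  FIRST(B)={a}  FIRST(C)={d}
round 2:
  A via A→C: +{d}
  A via A→S b A: +{a}
  S via S→A a: +{d}
  FIRST(S)={a,c,d}  FIRST(A)={a,c,d}  FIRST(B)={a}  FIRST(C)={d}
round 3: — fixpoint
  FIRST(S)={a,c,d}  FIRST(A)={a,c,d}  FIRST(B)={a}  FIRST(C)={d}

Compute FOLLOW by fixpoint:
initialize: $ ∈ FOLLOW(S)
round 1:
  A→S b A: FOLLOW(S) ⊇ FIRST(b) = {b}; new: +{b}
  S→A a: FOLLOW(A) ⊇ FIRST(a) = {a}; new: +{a}
  S→S c B: FOLLOW(S) ⊇ FIRST(c) = {c}; new: +{c}
  S→S c B: FOLLOW(B) ⊇ FOLLOW(S) ⊇ {$,b,c}; new: +{$,b,c}
  FOLLOW[S]={$,b,c}  FOLLOW[A]={a}  FOLLOW[B]={$,b,c}  FOLLOW[C]={}
round 2:
  A→C: FOLLOW(C) ⊇ FOLLOW(A) ⊇ {a}; new: +{a}
  FOLLOW[S]={$,b,c}  FOLLOW[A]={a}  FOLLOW[B]={$,b,c}  FOLLOW[C]={a}
round 3: (stable)
  FOLLOW[S]={$,b,c}  FOLLOW[A]={a}  FOLLOW[B]={$,b,c}  FOLLOW[C]={a}

FOLLOW(A) = ["a"]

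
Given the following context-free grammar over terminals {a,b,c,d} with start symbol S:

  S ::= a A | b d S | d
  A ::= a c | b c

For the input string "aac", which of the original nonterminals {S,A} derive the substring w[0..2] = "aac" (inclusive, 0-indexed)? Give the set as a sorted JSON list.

Convert to CNF:
  S -> T0 A | T2 X4 | d
  A -> T0 T1 | T2 T1
  T0 -> a
  T1 -> c
  T2 -> b
  T3 -> d
  X4 -> T3 S

Fill CYK table bottom-up (cells [i..j] with 0 ≤ i ≤ j ≤ 2 only):
  cell(0,0) a: {T0}  orig:{}
  cell(1,1) a: {T0}  orig:{}
  cell(2,2) c: {T1}  orig:{}
  cell(0,1) aa: ∅
  cell(1,2) ac: {A}
  cell(0,2) aac: {S}

Original NTs in T[0,2] deriving "aac": ["S"]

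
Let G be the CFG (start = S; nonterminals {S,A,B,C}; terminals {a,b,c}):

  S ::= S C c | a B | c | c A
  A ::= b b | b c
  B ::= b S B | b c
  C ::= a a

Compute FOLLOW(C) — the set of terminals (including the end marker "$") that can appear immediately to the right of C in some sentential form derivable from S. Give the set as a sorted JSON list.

Compute FIRST by fixpoint:
round 1:
  A via A→b b: +{b}
  B via B→b S B: +{b}
  C via C→a a: +{a}
  S via S→a B: +{a}
  S via S→c: +{c}
  FIRST(S)={a,c}  FIRST(A)={b}  FIRST(B)={b}  FIRST(C)={a}
round 2: — fixpoint
  FIRST(S)={a,c}  FIRST(A)={b}  FIRST(B)={b}  FIRST(C)={a}

Compute FOLLOW by fixpoint:
initialize: $ ∈ FOLLOW(S)
[1]
  B→b S B: FOLLOW(S) ⊇ FIRST(B) = {b}; new: +{b}
  S→S C c: FOLLOW(S) ⊇ FIRST(C) = {a}; new: +{a}
  S→S C c: FOLLOW(C) ⊇ FIRST(c) = {c}; new: +{c}
  S→a B: FOLLOW(B) ⊇ FOLLOW(S) ⊇ {$,a,b}; new: +{$,a,b}
  S→c A: FOLLOW(A) ⊇ FOLLOW(S) ⊇ {$,a,b}; new: +{$,a,b}
  S: {$,a,b}  A: {$,a,b}  B: {$,a,b}  C: {c}
[2] — fixpoint
  S: {$,a,b}  A: {$,a,b}  B: {$,a,b}  C: {c}

FOLLOW(C) = ["c"]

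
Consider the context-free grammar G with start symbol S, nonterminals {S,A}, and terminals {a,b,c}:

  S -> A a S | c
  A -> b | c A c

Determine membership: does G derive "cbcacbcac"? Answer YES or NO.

Convert to CNF:
  S -> A X3 | c
  A -> T0 X2 | b
  T0 -> c
  T1 -> a
  X2 -> A T0
  X3 -> T1 S

CYK table (by increasing span):
  T[0,0] 'c' = {S,T0}  orig:{S}
  T[1,1] 'b' = {A}
  T[2,2] 'c' = {S,T0}  orig:{S}
  T[3,3] 'a' = {T1}  orig:{}
  T[4,4] 'c' = {S,T0}  orig:{S}
  T[5,5] 'b' = {A}
  T[6,6] 'c' = {S,T0}  orig:{S}
  T[7,7] 'a' = {T1}  orig:{}
  T[8,8] 'c' = {S,T0}  orig:{S}
  T[0,1] 'cb' = ∅
  T[1,2] 'bc' = {X2}  orig:{}
  T[2,3] 'ca' = ∅
  T[3,4] 'ac' = {X3}  orig:{}
  T[4,5] 'cb' = ∅
  T[5,6] 'bc' = {X2}  orig:{}
  T[6,7] 'ca' = ∅
  T[7,8] 'ac' = {X3}  orig:{}
  T[0,2] 'cbc' = {A}
  T[1,3] 'bca' = ∅
  T[2,4] 'cac' = ∅
  T[3,5] 'acb' = ∅
  T[4,6] 'cbc' = {A}
  T[5,7] 'bca' = ∅
  T[6,8] 'cac' = ∅
  T[0,3] 'cbca' = ∅
  T[1,4] 'bcac' = ∅
  T[2,5] 'cacb' = ∅
  T[3,6] 'acbc' = ∅
  T[4,7] 'cbca' = ∅
  T[5,8] 'bcac' = ∅
  T[0,4] 'cbcac' = {S}
  T[1,5] 'bcacb' = ∅
  T[2,6] 'cacbc' = ∅
  T[3,7] 'acbca' = ∅
  T[4,8] 'cbcac' = {S}
  T[0,5] 'cbcacb' = ∅
  T[1,6] 'bcacbc' = ∅
  T[2,7] 'cacbca' = ∅
  T[3,8] 'acbcac' = {X3}  orig:{}
  T[0,6] 'cbcacbc' = ∅
  T[1,7] 'bcacbca' = ∅
  T[2,8] 'cacbcac' = ∅
  T[0,7] 'cbcacbca' = ∅
  T[1,8] 'bcacbcac' = ∅
  T[0,8] 'cbcacbcac' = {S}

S ∈ T[0,8] ⇒ YES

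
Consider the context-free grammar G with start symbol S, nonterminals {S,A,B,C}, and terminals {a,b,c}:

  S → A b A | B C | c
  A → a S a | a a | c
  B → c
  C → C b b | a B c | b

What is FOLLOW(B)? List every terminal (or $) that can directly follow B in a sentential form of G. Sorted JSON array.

Compute FIRST by fixpoint:
iter 1:
  A via A→a S a: +{a}
  A via A→c: +{c}
  B via B→c: +{c}
  C via C→a B c: +{a}
  C via C→b: +{b}
  S via S→A b A: +{a,c}
  FIRST[S]={a,c}  FIRST[A]={a,c}  FIRST[B]={c}  FIRST[C]={a,b}
iter 2: — fixpoint
  FIRST[S]={a,c}  FIRST[A]={a,c}  FIRST[B]={c}  FIRST[C]={a,b}

FOLLOW sets:
initialize: $ ∈ FOLLOW(S)
[1]
  A→a S a: FOLLOW(S) ⊇ FIRST(a) = {a}; new: +{a}
  C→C b b: FOLLOW(C) ⊇ FIRST(b) = {b}; new: +{b}
  C→a B c: FOLLOW(B) ⊇ FIRST(c) = {c}; new: +{c}
  S→A b A: FOLLOW(A) ⊇ FIRST(b) = {b}; new: +{b}
  S→A b A: FOLLOW(A) ⊇ FOLLOW(S) ⊇ {$,a}; new: +{$,a}
  S→B C: FOLLOW(B) ⊇ FIRST(C) = {a,b}; new: +{a,b}
  S→B C: FOLLOW(C) ⊇ FOLLOW(S) ⊇ {$,a}; new: +{$,a}
  FOLLOW[S]={$,a}  FOLLOW[A]={$,a,b}  FOLLOW[B]={a,b,c}  FOLLOW[C]={$,a,b}
[2] (no change)
  FOLLOW[S]={$,a}  FOLLOW[A]={$,a,b}  FOLLOW[B]={a,b,c}  FOLLOW[C]={$,a,b}

FOLLOW(B) = ["a", "b", "c"]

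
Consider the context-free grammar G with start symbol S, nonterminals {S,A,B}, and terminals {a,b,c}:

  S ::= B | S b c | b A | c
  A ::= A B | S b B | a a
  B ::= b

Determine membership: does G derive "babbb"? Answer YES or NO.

CNF form of G:
  S -> S X4 | T0 A | b | c
  A -> A B | S X3 | T1 T1
  B -> b
  T0 -> b
  T1 -> a
  T2 -> c
  X3 -> T0 B
  X4 -> T0 T2

Fill CYK table bottom-up:
  cell(0,0) b: {B,S,T0}  orig:{B,S}
  cell(1,1) a: {T1}  orig:{}
  cell(2,2) b: {B,S,T0}  orig:{B,S}
  cell(3,3) b: {B,S,T0}  orig:{B,S}
  cell(4,4) b: {B,S,T0}  orig:{B,S}
  cell(0,1) ba: ∅
  cell(1,2) ab: ∅
  cell(2,3) bb: {X3}  orig:{}
  cell(3,4) bb: {X3}  orig:{}
  cell(0,2) bab: ∅
  cell(1,3) abb: ∅
  cell(2,4) bbb: {A}
  cell(0,3) babb: ∅
  cell(1,4) abbb: ∅
  cell(0,4) babbb: ∅

S ∉ T[0,4] ⇒ NO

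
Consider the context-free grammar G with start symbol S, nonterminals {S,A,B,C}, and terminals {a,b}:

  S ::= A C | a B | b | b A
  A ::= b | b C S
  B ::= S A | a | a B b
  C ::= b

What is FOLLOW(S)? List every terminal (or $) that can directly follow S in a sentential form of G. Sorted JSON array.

FIRST iteration:
pass 1:
  A via A→b: +{b}
  B via B→a: +{a}
  C via C→b: +{b}
  S via S→A C: +{b}
  S via S→a B: +{a}
  FIRST[S]={a,b}  FIRST[A]={b}  FIRST[B]={a}  FIRST[C]={b}
pass 2:
  B via B→S A: +{b}
  FIRST[S]={a,b}  FIRST[A]={b}  FIRST[B]={a,b}  FIRST[C]={b}
pass 3: (no change)
  FIRST[S]={a,b}  FIRST[A]={b}  FIRST[B]={a,b}  FIRST[C]={b}

FOLLOW iteration:
initialize: $ ∈ FOLLOW(S)
[1]
  A→b C S: FOLLOW(C) ⊇ FIRST(S) = {a,b}; new: +{a,b}
  B→S A: FOLLOW(S) ⊇ FIRST(A) = {b}; new: +{b}
  B→a B b: FOLLOW(B) ⊇ FIRST(b) = {b}; new: +{b}
  S→A C: FOLLOW(A) ⊇ FIRST(C) = {b}; new: +{b}
  S→A C: FOLLOW(C) ⊇ FOLLOW(S) ⊇ {$,b}; new: +{$}
  S→a B: FOLLOW(B) ⊇ FOLLOW(S) ⊇ {$,b}; new: +{$}
  S→b A: FOLLOW(A) ⊇ FOLLOW(S) ⊇ {$,b}; new: +{$}
  S: {$,b}  A: {$,b}  B: {$,b}  C: {$,a,b}
[2] done
  S: {$,b}  A: {$,b}  B: {$,b}  C: {$,a,b}

FOLLOW(S) = ["$", "b"]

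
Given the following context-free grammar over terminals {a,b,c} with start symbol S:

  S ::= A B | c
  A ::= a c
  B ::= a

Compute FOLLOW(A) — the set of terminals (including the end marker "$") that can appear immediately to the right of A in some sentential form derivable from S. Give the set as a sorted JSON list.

Compute FIRST by fixpoint:
iter 1:
  A via A→a c: +{a}
  B via B→a: +{a}
  S via S→A B: +{a}
  S via S→c: +{c}
  S: {a,c}  A: {a}  B: {a}
iter 2: (stable)
  S: {a,c}  A: {a}  B: {a}

FOLLOW sets:
FOLLOW(S) := {$}
[1]
  S→A B: FOLLOW(A) ⊇ FIRST(B) = {a}; new: +{a}
  S→A B: FOLLOW(B) ⊇ FOLLOW(S) ⊇ {$}; new: +{$}
  FOLLOW[S]={$}  FOLLOW[A]={a}  FOLLOW[B]={$}
[2] — fixpoint
  FOLLOW[S]={$}  FOLLOW[A]={a}  FOLLOW[B]={$}

FOLLOW(A) = ["a"]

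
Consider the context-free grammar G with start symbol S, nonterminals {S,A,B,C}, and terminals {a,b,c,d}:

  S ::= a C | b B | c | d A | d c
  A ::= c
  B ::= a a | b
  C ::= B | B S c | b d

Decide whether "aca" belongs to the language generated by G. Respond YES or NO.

CNF form of G:
  S -> T0 C | T2 B | T3 A | T3 T1 | c
  A -> c
  B -> T0 T0 | b
  C -> B X4 | T0 T0 | T2 T3 | b
  T0 -> a
  T1 -> c
  T2 -> b
  T3 -> d
  X4 -> S T1

Fill CYK table bottom-up:
  cell(0,0) a: {T0}  orig:{}
  cell(1,1) c: {A,S,T1}  orig:{A,S}
  cell(2,2) a: {T0}  orig:{}
  cell(0,1) ac: ∅
  cell(1,2) ca: ∅
  cell(0,2) aca: ∅

S ∉ T[0,2] ⇒ NO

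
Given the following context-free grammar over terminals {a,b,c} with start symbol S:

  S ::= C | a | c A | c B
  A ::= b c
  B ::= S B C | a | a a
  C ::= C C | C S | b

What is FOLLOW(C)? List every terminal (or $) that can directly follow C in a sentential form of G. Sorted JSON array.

FIRST iteration:
[1]
  A via A→b c: +{b}
  B via B→a: +{a}
  C via C→b: +{b}
  S via S→C: +{b}
  S via S→a: +{a}
  S via S→c A: +{c}
  FIRST[S]={a,b,c}  FIRST[A]={b}  FIRST[B]={a}  FIRST[C]={b}
[2]
  B via B→S B C: +{b,c}
  FIRST[S]={a,b,c}  FIRST[A]={b}  FIRST[B]={a,b,c}  FIRST[C]={b}
[3] (no change)
  FIRST[S]={a,b,c}  FIRST[A]={b}  FIRST[B]={a,b,c}  FIRST[C]={b}

FOLLOW sets:
seed FOLLOW(S) with $
round 1:
  B→S B C: FOLLOW(S) ⊇ FIRST(B) = {a,b,c}; new: +{a,b,c}
  B→S B C: FOLLOW(B) ⊇ FIRST(C) = {b}; new: +{b}
  B→S B C: FOLLOW(C) ⊇ FOLLOW(B) ⊇ {b}; new: +{b}
  C→C S: FOLLOW(C) ⊇ FIRST(S) = {a,b,c}; new: +{a,c}
  S→C: FOLLOW(C) ⊇ FOLLOW(S) ⊇ {$,a,b,c}; new: +{$}
  S→c A: FOLLOW(A) ⊇ FOLLOW(S) ⊇ {$,a,b,c}; new: +{$,a,b,c}
  S→c B: FOLLOW(B) ⊇ FOLLOW(S) ⊇ {$,a,b,c}; new: +{$,a,c}
  S: {$,a,b,c}  A: {$,a,b,c}  B: {$,a,b,c}  C: {$,a,b,c}
round 2: — fixpoint
  S: {$,a,b,c}  A: {$,a,b,c}  B: {$,a,b,c}  C: {$,a,b,c}

FOLLOW(C) = ["$", "a", "b", "c"]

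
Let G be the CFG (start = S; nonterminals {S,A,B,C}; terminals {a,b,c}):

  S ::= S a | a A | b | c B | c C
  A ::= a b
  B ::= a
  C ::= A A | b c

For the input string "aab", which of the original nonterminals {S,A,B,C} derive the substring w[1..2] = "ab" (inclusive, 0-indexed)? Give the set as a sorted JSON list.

Convert to CNF:
  S -> S T0 | T0 A | T2 B | T2 C | b
  A -> T0 T1
  B -> a
  C -> A A | T1 T2
  T0 -> a
  T1 -> b
  T2 -> c

CYK table (by increasing span) — only the sub-triangle for w[1..2]:
  T[1,1] 'a' = {B,T0}  orig:{B}
  T[2,2] 'b' = {S,T1}  orig:{S}
  T[1,2] 'ab' = {A}

Original NTs in T[1,2] deriving "ab": ["A"]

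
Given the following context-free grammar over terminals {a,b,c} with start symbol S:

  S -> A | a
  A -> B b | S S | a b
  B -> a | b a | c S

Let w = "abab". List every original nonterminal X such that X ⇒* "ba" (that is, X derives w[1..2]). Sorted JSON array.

Convert to CNF:
  S -> B T0 | S S | T1 T0 | a
  A -> B T0 | S S | T1 T0
  B -> T0 T1 | T2 S | a
  T0 -> b
  T1 -> a
  T2 -> c

CYK fill (cells [i..j] with 1 ≤ i ≤ j ≤ 2 only):
  cell(1,1) b: {T0}  orig:{}
  cell(2,2) a: {B,S,T1}  orig:{B,S}
  cell(1,2) ba: {B}

Original NTs in T[1,2] deriving "ba": ["B"]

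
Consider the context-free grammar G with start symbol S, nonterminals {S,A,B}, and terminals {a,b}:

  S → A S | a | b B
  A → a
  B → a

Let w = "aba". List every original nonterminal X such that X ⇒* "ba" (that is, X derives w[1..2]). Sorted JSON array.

CNF form of G:
  S -> A S | T0 B | a
  A -> a
  B -> a
  T0 -> b

Fill CYK table bottom-up — only the sub-triangle for w[1..2]:
  cell(1,1) b: {T0}  orig:{}
  cell(2,2) a: {A,B,S}
  cell(1,2) ba: {S}

Original NTs in T[1,2] deriving "ba": ["S"]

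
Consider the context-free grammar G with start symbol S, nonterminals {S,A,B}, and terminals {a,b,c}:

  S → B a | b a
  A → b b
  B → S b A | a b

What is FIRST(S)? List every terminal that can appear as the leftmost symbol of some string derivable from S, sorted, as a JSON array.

FIRST iteration:
round 1:
  A via A→b b: +{b}
  B via B→a b: +{a}
  S via S→B a: +{a}
  S via S→b a: +{b}
  FIRST(S)={a,b}  FIRST(A)={b}  FIRST(B)={a}
round 2:
  B via B→S b A: +{b}
  FIRST(S)={a,b}  FIRST(A)={b}  FIRST(B)={a,b}
round 3: done
  FIRST(S)={a,b}  FIRST(A)={b}  FIRST(B)={a,b}

FIRST(S) = ["a", "b"]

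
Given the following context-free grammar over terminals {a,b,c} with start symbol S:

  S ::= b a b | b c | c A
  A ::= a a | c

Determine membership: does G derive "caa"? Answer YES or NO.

CNF form of G:
  S -> T1 T2 | T1 X3 | T2 A
  A -> T0 T0 | c
  T0 -> a
  T1 -> b
  T2 -> c
  X3 -> T0 T1

CYK fill:
  T[0,0] 'c' = {A,T2}  orig:{A}
  T[1,1] 'a' = {T0}  orig:{}
  T[2,2] 'a' = {T0}  orig:{}
  T[0,1] 'ca' = ∅
  T[1,2] 'aa' = {A}
  T[0,2] 'caa' = {S}

S ∈ T[0,2] ⇒ YES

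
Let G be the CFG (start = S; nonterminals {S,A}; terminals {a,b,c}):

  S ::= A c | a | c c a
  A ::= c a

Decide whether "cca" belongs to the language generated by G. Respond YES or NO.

CNF form of G:
  S -> A T0 | T0 X2 | a
  A -> T0 T1
  T0 -> c
  T1 -> a
  X2 -> T0 T1

CYK table (by increasing span):
  cell(0,0) c: {T0}  orig:{}
  cell(1,1) c: {T0}  orig:{}
  cell(2,2) a: {S,T1}  orig:{S}
  cell(0,1) cc: ∅
  cell(1,2) ca: {A,X2}  orig:{A}
  cell(0,2) cca: {S}

S ∈ T[0,2] ⇒ YES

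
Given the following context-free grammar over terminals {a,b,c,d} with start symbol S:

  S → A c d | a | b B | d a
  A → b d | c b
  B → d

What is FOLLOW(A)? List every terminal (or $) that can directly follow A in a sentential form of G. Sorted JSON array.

Compute FIRST by fixpoint:
round 1:
  A via A→b d: +{b}
  A via A→c b: +{c}
  B via B→d: +{d}
  S via S→A c d: +{b,c}
  S via S→a: +{a}
  S via S→d a: +{d}
  FIRST[S]={a,b,c,d}  FIRST[A]={b,c}  FIRST[B]={d}
round 2: done
  FIRST[S]={a,b,c,d}  FIRST[A]={b,c}  FIRST[B]={d}

FOLLOW iteration:
seed FOLLOW(S) with $
round 1:
  S→A c d: FOLLOW(A) ⊇ FIRST(c) = {c}; new: +{c}
  S→b B: FOLLOW(B) ⊇ FOLLOW(S) ⊇ {$}; new: +{$}
  FOLLOW[S]={$}  FOLLOW[A]={c}  FOLLOW[B]={$}
round 2: done
  FOLLOW[S]={$}  FOLLOW[A]={c}  FOLLOW[B]={$}

FOLLOW(A) = ["c"]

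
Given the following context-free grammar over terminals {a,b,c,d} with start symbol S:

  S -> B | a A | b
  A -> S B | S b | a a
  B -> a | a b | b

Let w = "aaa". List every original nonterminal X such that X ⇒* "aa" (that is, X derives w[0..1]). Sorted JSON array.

CNF form of G:
  S -> T1 A | T1 T0 | a | b
  A -> S B | S T0 | T1 T1
  B -> T1 T0 | a | b
  T0 -> b
  T1 -> a

Fill CYK table bottom-up — only the sub-triangle for w[0..1]:
  T[0,0] 'a' = {B,S,T1}  orig:{B,S}
  T[1,1] 'a' = {B,S,T1}  orig:{B,S}
  T[0,1] 'aa' = {A}

Original NTs in T[0,1] deriving "aa": ["A"]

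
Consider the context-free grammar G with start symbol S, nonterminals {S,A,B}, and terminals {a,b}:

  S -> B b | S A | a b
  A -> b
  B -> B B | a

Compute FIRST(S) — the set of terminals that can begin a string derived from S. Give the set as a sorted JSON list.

Compute FIRST by fixpoint:
iter 1:
  A via A→b: +{b}
  B via B→a: +{a}
  S via S→B b: +{a}
  S: {a}  A: {b}  B: {a}
iter 2: (no change)
  S: {a}  A: {b}  B: {a}

FIRST(S) = ["a"]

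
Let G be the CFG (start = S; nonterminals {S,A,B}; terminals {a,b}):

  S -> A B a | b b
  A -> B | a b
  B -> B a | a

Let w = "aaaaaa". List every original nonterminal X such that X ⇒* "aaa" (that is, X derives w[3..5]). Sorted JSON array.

Convert to CNF:
  S -> A X2 | T1 T1
  A -> B T0 | T0 T1 | a
  B -> B T0 | a
  T0 -> a
  T1 -> b
  X2 -> B T0

Fill CYK table bottom-up — only the sub-triangle for w[3..5]:
  [3..3]={A,B,T0}  "a"  orig:{A,B}
  [4..4]={A,B,T0}  "a"  orig:{A,B}
  [5..5]={A,B,T0}  "a"  orig:{A,B}
  [3..4]={A,B,X2}  "aa"  orig:{A,B}
  [4..5]={A,B,X2}  "aa"  orig:{A,B}
  [3..5]={A,B,S,X2}  "aaa"  orig:{A,B,S}

Original NTs in T[3,5] deriving "aaa": ["A", "B", "S"]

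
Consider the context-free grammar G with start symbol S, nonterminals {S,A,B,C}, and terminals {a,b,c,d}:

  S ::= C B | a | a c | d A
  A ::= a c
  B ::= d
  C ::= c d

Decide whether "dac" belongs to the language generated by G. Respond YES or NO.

CNF form of G:
  S -> C B | T0 T1 | T2 A | a
  A -> T0 T1
  B -> d
  C -> T1 T2
  T0 -> a
  T1 -> c
  T2 -> d

CYK table (by increasing span):
  [0..0]={B,T2}  "d"  orig:{B}
  [1..1]={S,T0}  "a"  orig:{S}
  [2..2]={T1}  "c"  orig:{}
  [0..1]=∅  "da"
  [1..2]={A,S}  "ac"
  [0..2]={S}  "dac"

S ∈ T[0,2] ⇒ YES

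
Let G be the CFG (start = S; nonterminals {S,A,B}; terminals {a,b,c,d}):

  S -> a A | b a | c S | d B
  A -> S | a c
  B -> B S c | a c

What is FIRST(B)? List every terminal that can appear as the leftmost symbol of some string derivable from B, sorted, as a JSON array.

FIRST sets, iterate to fixpoint:
pass 1:
  A via A→a c: +{a}
  B via B→a c: +{a}
  S via S→a A: +{a}
  S via S→b a: +{b}
  S via S→c S: +{c}
  S via S→d B: +{d}
  S: {a,b,c,d}  A: {a}  B: {a}
pass 2:
  A via A→S: +{b,c,d}
  S: {a,b,c,d}  A: {a,b,c,d}  B: {a}
pass 3: — fixpoint
  S: {a,b,c,d}  A: {a,b,c,d}  B: {a}

FIRST(B) = ["a"]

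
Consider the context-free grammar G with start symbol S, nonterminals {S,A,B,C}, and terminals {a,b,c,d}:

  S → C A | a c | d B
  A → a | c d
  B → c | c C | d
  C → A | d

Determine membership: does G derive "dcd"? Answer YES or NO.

Convert to CNF:
  S -> C A | T1 B | T2 T0
  A -> T0 T1 | a
  B -> T0 C | c | d
  C -> T0 T1 | a | d
  T0 -> c
  T1 -> d
  T2 -> a

CYK fill:
  cell(0,0) d: {B,C,T1}  orig:{B,C}
  cell(1,1) c: {B,T0}  orig:{B}
  cell(2,2) d: {B,C,T1}  orig:{B,C}
  cell(0,1) dc: {S}
  cell(1,2) cd: {A,B,C}
  cell(0,2) dcd: {S}

S ∈ T[0,2] ⇒ YES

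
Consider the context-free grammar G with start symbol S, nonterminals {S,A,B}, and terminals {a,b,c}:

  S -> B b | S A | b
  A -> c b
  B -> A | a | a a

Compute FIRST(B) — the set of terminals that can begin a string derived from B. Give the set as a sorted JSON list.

Compute FIRST by fixpoint:
round 1:
  A via A→c b: +{c}
  B via B→A: +{c}
  B via B→a: +{a}
  S via S→B b: +{a,c}
  S via S→b: +{b}
  S: {a,b,c}  A: {c}  B: {a,c}
round 2: (no change)
  S: {a,b,c}  A: {c}  B: {a,c}

FIRST(B) = ["a", "c"]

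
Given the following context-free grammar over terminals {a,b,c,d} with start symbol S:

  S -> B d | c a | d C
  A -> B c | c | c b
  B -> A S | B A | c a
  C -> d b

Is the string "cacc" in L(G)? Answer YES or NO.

Convert to CNF:
  S -> B T3 | T0 T2 | T3 C
  A -> B T0 | T0 T1 | c
  B -> A S | B A | T0 T2
  C -> T3 T1
  T0 -> c
  T1 -> b
  T2 -> a
  T3 -> d

Fill CYK table bottom-up:
  [0..0]={A,T0}  "c"  orig:{A}
  [1..1]={T2}  "a"  orig:{}
  [2..2]={A,T0}  "c"  orig:{A}
  [3..3]={A,T0}  "c"  orig:{A}
  [0..1]={B,S}  "ca"
  [1..2]=∅  "ac"
  [2..3]=∅  "cc"
  [0..2]={A,B}  "cac"
  [1..3]=∅  "acc"
  [0..3]={A,B}  "cacc"

S ∉ T[0,3] ⇒ NO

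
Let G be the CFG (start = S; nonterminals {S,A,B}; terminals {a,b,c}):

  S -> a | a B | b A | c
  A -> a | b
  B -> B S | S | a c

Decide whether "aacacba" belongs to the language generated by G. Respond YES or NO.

Convert to CNF:
  S -> T0 B | T2 A | a | c
  A -> a | b
  B -> B S | T0 B | T0 T1 | T2 A | a | c
  T0 -> a
  T1 -> c
  T2 -> b

CYK table (by increasing span):
  cell(0,0) a: {A,B,S,T0}  orig:{A,B,S}
  cell(1,1) a: {A,B,S,T0}  orig:{A,B,S}
  cell(2,2) c: {B,S,T1}  orig:{B,S}
  cell(3,3) a: {A,B,S,T0}  orig:{A,B,S}
  cell(4,4) c: {B,S,T1}  orig:{B,S}
  cell(5,5) b: {A,T2}  orig:{A}
  cell(6,6) a: {A,B,S,T0}  orig:{A,B,S}
  cell(0,1) aa: {B,S}
  cell(1,2) ac: {B,S}
  cell(2,3) ca: {B}
  cell(3,4) ac: {B,S}
  cell(4,5) cb: ∅
  cell(5,6) ba: {B,S}
  cell(0,2) aac: {B,S}
  cell(1,3) aca: {B,S}
  cell(2,4) cac: {B}
  cell(3,5) acb: ∅
  cell(4,6) cba: {B}
  cell(0,3) aaca: {B,S}
  cell(1,4) acac: {B,S}
  cell(2,5) cacb: ∅
  cell(3,6) acba: {B,S}
  cell(0,4) aacac: {B,S}
  cell(1,5) acacb: ∅
  cell(2,6) cacba: {B}
  cell(0,5) aacacb: ∅
  cell(1,6) acacba: {B,S}
  cell(0,6) aacacba: {B,S}

S ∈ T[0,6] ⇒ YES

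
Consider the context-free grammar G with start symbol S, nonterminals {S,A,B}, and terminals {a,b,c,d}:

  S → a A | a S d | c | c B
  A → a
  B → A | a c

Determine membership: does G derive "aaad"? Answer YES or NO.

Convert to CNF:
  S -> T0 A | T0 X3 | T1 B | c
  A -> a
  B -> T0 T1 | a
  T0 -> a
  T1 -> c
  T2 -> d
  X3 -> S T2

CYK fill:
  [0..0]={A,B,T0}  "a"  orig:{A,B}
  [1..1]={A,B,T0}  "a"  orig:{A,B}
  [2..2]={A,B,T0}  "a"  orig:{A,B}
  [3..3]={T2}  "d"  orig:{}
  [0..1]={S}  "aa"
  [1..2]={S}  "aa"
  [2..3]=∅  "ad"
  [0..2]=∅  "aaa"
  [1..3]={X3}  "aad"  orig:{}
  [0..3]={S}  "aaad"

S ∈ T[0,3] ⇒ YES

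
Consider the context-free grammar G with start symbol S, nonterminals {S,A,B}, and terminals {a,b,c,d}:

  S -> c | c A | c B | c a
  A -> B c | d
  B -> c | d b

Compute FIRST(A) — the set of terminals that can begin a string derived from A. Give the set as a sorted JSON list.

FIRST iteration:
iter 1:
  A via A→d: +{d}
  B via B→c: +{c}
  B via B→d b: +{d}
  S via S→c: +{c}
  FIRST[S]={c}  FIRST[A]={d}  FIRST[B]={c,d}
iter 2:
  A via A→B c: +{c}
  FIRST[S]={c}  FIRST[A]={c,d}  FIRST[B]={c,d}
iter 3: (stable)
  FIRST[S]={c}  FIRST[A]={c,d}  FIRST[B]={c,d}

FIRST(A) = ["c", "d"]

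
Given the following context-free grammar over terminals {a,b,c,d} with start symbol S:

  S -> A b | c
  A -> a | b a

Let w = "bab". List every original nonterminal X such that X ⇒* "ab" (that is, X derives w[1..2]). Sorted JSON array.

Convert to CNF:
  S -> A T0 | c
  A -> T0 T1 | a
  T0 -> b
  T1 -> a

CYK table (by increasing span) — only the sub-triangle for w[1..2]:
  cell(1,1) a: {A,T1}  orig:{A}
  cell(2,2) b: {T0}  orig:{}
  cell(1,2) ab: {S}

Original NTs in T[1,2] deriving "ab": ["S"]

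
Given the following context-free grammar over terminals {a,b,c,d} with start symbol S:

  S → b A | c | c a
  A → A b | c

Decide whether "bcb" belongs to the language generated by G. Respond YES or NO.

Convert to CNF:
  S -> T0 A | T1 T2 | c
  A -> A T0 | c
  T0 -> b
  T1 -> c
  T2 -> a

CYK table (by increasing span):
  cell(0,0) b: {T0}  orig:{}
  cell(1,1) c: {A,S,T1}  orig:{A,S}
  cell(2,2) b: {T0}  orig:{}
  cell(0,1) bc: {S}
  cell(1,2) cb: {A}
  cell(0,2) bcb: {S}

S ∈ T[0,2] ⇒ YES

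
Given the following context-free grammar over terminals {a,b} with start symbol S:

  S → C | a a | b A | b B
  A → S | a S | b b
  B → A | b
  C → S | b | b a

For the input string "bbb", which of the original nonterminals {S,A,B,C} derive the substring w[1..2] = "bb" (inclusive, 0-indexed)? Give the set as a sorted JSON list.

CNF form of G:
  S -> T0 T0 | T1 A | T1 B | T1 T0 | b
  A -> T0 S | T0 T0 | T1 A | T1 B | T1 T0 | T1 T1 | b
  B -> T0 S | T0 T0 | T1 A | T1 B | T1 T0 | T1 T1 | b
  C -> T0 T0 | T1 A | T1 B | T1 T0 | b
  T0 -> a
  T1 -> b

CYK fill (cells [i..j] with 1 ≤ i ≤ j ≤ 2 only):
  cell(1,1) b: {A,B,C,S,T1}  orig:{A,B,C,S}
  cell(2,2) b: {A,B,C,S,T1}  orig:{A,B,C,S}
  cell(1,2) bb: {A,B,C,S}

Original NTs in T[1,2] deriving "bb": ["A", "B", "C", "S"]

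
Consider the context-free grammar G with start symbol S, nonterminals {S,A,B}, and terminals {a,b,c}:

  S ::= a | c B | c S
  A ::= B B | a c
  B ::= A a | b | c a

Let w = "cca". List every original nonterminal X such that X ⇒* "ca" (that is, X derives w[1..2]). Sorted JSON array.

Convert to CNF:
  S -> T1 B | T1 S | a
  A -> B B | T0 T1
  B -> A T0 | T1 T0 | b
  T0 -> a
  T1 -> c

CYK table (by increasing span), restricted to cells inside w[1..2]:
  cell(1,1) c: {T1}  orig:{}
  cell(2,2) a: {S,T0}  orig:{S}
  cell(1,2) ca: {B,S}

Original NTs in T[1,2] deriving "ca": ["B", "S"]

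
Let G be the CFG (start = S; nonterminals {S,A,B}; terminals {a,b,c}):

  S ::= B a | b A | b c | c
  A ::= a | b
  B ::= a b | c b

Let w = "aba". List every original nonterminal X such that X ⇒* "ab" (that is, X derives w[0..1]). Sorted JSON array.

Convert to CNF:
  S -> B T0 | T1 A | T1 T2 | c
  A -> a | b
  B -> T0 T1 | T2 T1
  T0 -> a
  T1 -> b
  T2 -> c

CYK fill, restricted to cells inside w[0..1]:
  cell(0,0) a: {A,T0}  orig:{A}
  cell(1,1) b: {A,T1}  orig:{A}
  cell(0,1) ab: {B}

Original NTs in T[0,1] deriving "ab": ["B"]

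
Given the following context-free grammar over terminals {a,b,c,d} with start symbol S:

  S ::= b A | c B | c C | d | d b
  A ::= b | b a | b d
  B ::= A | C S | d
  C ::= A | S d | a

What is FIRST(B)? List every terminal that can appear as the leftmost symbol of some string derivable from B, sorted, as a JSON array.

FIRST iteration:
[1]
  A via A→b: +{b}
  B via B→A: +{b}
  B via B→d: +{d}
  C via C→A: +{b}
  C via C→a: +{a}
  S via S→b A: +{b}
  S via S→c B: +{c}
  S via S→d: +{d}
  FIRST[S]={b,c,d}  FIRST[A]={b}  FIRST[B]={b,d}  FIRST[C]={a,b}
[2]
  B via B→C S: +{a}
  C via C→S d: +{c,d}
  FIRST[S]={b,c,d}  FIRST[A]={b}  FIRST[B]={a,b,d}  FIRST[C]={a,b,c,d}
[3]
  B via B→C S: +{c}
  FIRST[S]={b,c,d}  FIRST[A]={b}  FIRST[B]={a,b,c,d}  FIRST[C]={a,b,c,d}
[4] done
  FIRST[S]={b,c,d}  FIRST[A]={b}  FIRST[B]={a,b,c,d}  FIRST[C]={a,b,c,d}

FIRST(B) = ["a", "b", "c", "d"]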